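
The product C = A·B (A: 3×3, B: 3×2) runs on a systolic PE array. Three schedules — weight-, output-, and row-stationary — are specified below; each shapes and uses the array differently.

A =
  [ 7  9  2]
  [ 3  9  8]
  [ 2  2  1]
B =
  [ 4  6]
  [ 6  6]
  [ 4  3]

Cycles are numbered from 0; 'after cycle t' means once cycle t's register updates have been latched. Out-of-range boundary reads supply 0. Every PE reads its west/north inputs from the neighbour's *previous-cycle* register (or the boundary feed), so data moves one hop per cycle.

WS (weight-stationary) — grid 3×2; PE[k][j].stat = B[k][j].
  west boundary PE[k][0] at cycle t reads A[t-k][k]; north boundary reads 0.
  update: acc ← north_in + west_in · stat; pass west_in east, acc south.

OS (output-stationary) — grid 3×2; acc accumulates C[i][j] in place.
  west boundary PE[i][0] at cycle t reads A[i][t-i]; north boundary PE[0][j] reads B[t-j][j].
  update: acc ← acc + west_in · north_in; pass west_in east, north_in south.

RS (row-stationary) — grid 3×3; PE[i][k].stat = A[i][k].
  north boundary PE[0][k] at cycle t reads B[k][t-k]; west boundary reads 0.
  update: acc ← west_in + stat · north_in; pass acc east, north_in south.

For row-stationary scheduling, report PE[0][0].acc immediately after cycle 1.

Tracing RS — 3×3 array, target PE[0][0]:
  c0 r0c0: 28 / 28 / 4
  c1 r0c0: 42 / 42 / 6

PE[0][0].acc = 42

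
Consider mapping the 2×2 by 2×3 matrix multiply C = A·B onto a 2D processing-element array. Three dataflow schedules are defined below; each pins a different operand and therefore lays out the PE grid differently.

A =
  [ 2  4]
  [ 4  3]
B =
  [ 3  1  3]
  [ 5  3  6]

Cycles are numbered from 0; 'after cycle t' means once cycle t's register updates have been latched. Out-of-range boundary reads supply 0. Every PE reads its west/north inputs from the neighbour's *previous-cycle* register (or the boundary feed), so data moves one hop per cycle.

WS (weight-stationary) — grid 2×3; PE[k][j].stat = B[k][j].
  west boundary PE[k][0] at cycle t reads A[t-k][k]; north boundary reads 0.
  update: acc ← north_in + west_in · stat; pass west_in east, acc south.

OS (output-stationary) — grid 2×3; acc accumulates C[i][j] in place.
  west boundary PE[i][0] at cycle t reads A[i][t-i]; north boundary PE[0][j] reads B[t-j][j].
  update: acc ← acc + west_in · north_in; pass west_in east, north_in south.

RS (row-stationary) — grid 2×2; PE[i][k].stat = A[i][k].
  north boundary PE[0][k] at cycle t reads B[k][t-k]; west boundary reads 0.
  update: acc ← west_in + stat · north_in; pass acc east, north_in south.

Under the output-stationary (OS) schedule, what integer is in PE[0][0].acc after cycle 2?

Tracing OS — 2×3 array, target PE[0][0]:
  step 0 · PE0,0: acc=6; fwd→2 fwd↓3
  step 1 · PE0,0: acc=26; fwd→4 fwd↓5
  step 2 · PE0,0: acc=26; fwd→0 fwd↓0

PE[0][0].acc = 26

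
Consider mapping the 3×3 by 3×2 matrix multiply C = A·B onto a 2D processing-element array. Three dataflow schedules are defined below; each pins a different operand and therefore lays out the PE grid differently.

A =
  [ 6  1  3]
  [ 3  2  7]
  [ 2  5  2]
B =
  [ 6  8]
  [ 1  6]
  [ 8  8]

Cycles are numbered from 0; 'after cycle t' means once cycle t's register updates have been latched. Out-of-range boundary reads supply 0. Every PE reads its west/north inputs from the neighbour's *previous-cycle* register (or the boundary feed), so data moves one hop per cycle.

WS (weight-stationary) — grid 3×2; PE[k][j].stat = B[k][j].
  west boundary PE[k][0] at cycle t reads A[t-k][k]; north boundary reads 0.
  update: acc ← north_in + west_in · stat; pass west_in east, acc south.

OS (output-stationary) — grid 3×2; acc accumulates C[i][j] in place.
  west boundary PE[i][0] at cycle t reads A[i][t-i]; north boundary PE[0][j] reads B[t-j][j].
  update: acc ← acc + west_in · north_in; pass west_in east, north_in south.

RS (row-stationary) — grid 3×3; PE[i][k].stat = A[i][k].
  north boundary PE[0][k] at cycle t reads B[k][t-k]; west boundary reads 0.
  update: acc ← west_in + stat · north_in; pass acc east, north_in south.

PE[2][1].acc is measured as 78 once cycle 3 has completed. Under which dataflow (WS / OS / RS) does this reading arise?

dataflow = WS

WS [3×2] PE[2][1] across cycles:
  after 0 — PE[2][1] acc=0, pass-E 0, pass-S 0
  after 1 — PE[2][1] acc=0, pass-E 0, pass-S 0
  after 2 — PE[2][1] acc=0, pass-E 0, pass-S 0
  after 3 — PE[2][1] acc=78, pass-E 3, pass-S 78
OS [3×2] PE[2][1] across cycles:
  after 0 — PE[2][1] acc=0, pass-E 0, pass-S 0
  after 1 — PE[2][1] acc=0, pass-E 0, pass-S 0
  after 2 — PE[2][1] acc=0, pass-E 0, pass-S 0
  after 3 — PE[2][1] acc=16, pass-E 2, pass-S 8
RS [3×3] PE[2][1] across cycles:
  after 0 — PE[2][1] acc=0, pass-E 0, pass-S 0
  after 1 — PE[2][1] acc=0, pass-E 0, pass-S 0
  after 2 — PE[2][1] acc=0, pass-E 0, pass-S 0
  after 3 — PE[2][1] acc=17, pass-E 17, pass-S 1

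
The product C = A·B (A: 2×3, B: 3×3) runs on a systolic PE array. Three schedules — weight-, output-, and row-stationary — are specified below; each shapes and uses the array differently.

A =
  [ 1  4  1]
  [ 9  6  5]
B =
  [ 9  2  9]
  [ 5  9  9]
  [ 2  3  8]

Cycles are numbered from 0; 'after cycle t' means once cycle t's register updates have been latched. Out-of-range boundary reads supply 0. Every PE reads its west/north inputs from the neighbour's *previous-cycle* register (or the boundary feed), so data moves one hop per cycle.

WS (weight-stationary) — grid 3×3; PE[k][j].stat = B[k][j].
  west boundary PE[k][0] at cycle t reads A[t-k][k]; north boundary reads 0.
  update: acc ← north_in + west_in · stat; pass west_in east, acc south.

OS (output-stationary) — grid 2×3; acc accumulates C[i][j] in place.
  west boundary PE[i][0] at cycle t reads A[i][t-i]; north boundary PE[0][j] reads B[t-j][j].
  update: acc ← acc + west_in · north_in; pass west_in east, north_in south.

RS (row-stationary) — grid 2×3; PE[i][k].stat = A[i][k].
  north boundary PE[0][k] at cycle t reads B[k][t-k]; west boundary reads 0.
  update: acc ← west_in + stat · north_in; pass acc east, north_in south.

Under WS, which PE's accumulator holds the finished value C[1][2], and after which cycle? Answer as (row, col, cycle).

WS — PE[2][2] is where C[1][2] collects:
  c0 r2c2: 0 / 0 / 0
  c1 r2c2: 0 / 0 / 0
  c2 r2c2: 0 / 0 / 0
  c3 r2c2: 0 / 0 / 0
  c4 r2c2: 53 / 1 / 53
  c5 r2c2: 175 / 5 / 175

(row, col, cycle) = (2, 2, 5)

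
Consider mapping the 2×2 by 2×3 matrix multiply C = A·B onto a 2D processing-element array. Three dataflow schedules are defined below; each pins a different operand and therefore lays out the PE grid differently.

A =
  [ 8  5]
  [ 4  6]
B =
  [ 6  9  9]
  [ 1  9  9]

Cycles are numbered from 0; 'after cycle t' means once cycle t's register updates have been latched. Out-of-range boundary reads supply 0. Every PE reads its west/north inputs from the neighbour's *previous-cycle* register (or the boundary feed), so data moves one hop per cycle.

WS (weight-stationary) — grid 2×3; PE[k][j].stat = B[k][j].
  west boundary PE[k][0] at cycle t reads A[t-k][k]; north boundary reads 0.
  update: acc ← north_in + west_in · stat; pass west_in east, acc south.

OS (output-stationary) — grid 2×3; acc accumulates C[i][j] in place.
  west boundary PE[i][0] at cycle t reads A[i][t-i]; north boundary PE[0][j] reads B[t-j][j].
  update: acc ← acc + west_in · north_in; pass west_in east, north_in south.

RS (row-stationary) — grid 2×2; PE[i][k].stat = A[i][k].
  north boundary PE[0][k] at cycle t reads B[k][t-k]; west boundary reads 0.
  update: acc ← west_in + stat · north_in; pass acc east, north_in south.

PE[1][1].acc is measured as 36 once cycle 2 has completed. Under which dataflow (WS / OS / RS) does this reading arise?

WS (2×3 grid), PE[1][1]:
  step 0 · PE1,1: acc=0; fwd→0 fwd↓0
  step 1 · PE1,1: acc=0; fwd→0 fwd↓0
  step 2 · PE1,1: acc=117; fwd→5 fwd↓117
OS (2×3 grid), PE[1][1]:
  step 0 · PE1,1: acc=0; fwd→0 fwd↓0
  step 1 · PE1,1: acc=0; fwd→0 fwd↓0
  step 2 · PE1,1: acc=36; fwd→4 fwd↓9
RS (2×2 grid), PE[1][1]:
  step 0 · PE1,1: acc=0; fwd→0 fwd↓0
  step 1 · PE1,1: acc=0; fwd→0 fwd↓0
  step 2 · PE1,1: acc=30; fwd→30 fwd↓1

dataflow = OS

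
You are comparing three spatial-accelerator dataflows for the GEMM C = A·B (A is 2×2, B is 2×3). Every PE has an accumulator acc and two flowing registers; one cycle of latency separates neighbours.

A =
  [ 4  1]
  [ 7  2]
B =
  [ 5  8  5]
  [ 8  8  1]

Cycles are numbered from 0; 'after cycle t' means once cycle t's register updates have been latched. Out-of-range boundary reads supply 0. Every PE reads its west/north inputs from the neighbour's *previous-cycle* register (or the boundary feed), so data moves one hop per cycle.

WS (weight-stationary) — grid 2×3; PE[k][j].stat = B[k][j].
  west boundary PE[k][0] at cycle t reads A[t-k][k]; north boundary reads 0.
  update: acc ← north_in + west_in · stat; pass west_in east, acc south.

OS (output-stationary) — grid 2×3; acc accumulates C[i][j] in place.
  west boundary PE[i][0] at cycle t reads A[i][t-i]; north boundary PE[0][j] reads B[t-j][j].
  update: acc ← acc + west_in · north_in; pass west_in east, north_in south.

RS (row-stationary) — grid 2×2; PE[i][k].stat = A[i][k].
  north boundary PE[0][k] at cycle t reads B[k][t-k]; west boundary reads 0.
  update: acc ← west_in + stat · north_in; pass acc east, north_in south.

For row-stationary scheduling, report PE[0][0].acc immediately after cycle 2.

RS 2×2: PE[0][0] cycle-by-cycle (with neighbour feeds):
  step 0 · PE0,0: acc=20; fwd→20 fwd↓5
  step 1 · PE0,0: acc=32; fwd→32 fwd↓8
  step 2 · PE0,0: acc=20; fwd→20 fwd↓5

PE[0][0].acc = 20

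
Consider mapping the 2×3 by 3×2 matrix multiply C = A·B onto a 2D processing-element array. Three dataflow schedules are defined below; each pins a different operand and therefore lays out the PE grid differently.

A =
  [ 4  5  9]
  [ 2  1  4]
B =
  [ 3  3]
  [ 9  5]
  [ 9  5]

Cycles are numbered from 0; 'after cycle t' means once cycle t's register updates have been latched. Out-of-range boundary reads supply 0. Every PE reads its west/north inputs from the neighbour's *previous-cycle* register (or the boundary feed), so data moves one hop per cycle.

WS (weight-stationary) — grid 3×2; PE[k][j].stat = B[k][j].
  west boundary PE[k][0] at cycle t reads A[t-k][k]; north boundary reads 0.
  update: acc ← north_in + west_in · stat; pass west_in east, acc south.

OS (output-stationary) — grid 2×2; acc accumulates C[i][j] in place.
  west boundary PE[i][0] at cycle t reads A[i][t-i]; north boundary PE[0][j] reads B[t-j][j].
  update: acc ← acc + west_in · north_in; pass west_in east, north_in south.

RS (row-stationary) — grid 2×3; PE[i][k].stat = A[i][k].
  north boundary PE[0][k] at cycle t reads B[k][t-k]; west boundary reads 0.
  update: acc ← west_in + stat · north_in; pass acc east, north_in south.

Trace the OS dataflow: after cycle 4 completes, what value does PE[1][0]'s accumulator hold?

OS (2×2). Following PE[1][0] plus its west/north inputs:
  0: (0,0).acc=12  regs=<4,3>
  0: (1,0).acc=0  regs=<0,0>
  1: (0,0).acc=57  regs=<5,9>
  1: (1,0).acc=6  regs=<2,3>
  2: (0,0).acc=138  regs=<9,9>
  2: (1,0).acc=15  regs=<1,9>
  3: (0,0).acc=138  regs=<0,0>
  3: (1,0).acc=51  regs=<4,9>
  4: (0,0).acc=138  regs=<0,0>
  4: (1,0).acc=51  regs=<0,0>

PE[1][0].acc = 51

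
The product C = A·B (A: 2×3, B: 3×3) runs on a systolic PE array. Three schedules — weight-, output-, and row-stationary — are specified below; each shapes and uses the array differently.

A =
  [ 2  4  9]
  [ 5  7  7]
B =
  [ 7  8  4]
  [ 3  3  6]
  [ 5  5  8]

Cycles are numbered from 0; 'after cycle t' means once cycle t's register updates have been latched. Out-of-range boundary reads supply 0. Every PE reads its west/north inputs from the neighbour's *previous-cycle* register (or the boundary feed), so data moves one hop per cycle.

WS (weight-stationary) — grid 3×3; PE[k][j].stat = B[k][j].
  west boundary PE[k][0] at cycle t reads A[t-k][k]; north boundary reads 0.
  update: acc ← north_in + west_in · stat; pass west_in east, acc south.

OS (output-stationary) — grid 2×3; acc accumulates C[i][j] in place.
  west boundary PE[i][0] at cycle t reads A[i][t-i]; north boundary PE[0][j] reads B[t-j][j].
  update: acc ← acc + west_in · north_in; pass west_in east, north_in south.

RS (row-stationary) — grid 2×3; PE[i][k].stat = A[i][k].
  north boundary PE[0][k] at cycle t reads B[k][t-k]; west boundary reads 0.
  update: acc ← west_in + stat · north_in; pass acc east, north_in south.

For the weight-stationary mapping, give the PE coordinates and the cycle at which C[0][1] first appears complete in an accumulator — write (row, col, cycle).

(row, col, cycle) = (2, 1, 3)

Under WS, C[0][1] lands at PE[2][1]:
  after 0 — PE[2][1] acc=0, pass-E 0, pass-S 0
  after 1 — PE[2][1] acc=0, pass-E 0, pass-S 0
  after 2 — PE[2][1] acc=0, pass-E 0, pass-S 0
  after 3 — PE[2][1] acc=73, pass-E 9, pass-S 73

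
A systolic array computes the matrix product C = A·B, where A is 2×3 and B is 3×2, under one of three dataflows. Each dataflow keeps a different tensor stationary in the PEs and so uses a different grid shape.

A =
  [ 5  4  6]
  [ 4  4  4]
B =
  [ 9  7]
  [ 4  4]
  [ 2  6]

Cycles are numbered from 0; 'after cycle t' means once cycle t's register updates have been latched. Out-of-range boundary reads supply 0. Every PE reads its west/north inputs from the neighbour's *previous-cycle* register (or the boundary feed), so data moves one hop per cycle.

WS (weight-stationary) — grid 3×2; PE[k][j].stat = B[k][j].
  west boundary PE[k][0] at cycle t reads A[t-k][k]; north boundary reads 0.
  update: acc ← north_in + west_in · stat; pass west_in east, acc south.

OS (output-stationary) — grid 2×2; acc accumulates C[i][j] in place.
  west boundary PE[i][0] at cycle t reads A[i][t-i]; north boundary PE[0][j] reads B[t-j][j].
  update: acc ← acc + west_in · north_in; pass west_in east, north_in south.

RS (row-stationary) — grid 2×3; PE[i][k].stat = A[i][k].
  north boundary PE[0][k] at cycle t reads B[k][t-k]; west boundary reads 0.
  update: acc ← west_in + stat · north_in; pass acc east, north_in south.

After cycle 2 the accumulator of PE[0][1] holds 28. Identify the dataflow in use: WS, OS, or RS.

Under WS (3×2), PE[0][1]:
  step 0 · PE0,1: acc=0; fwd→0 fwd↓0
  step 1 · PE0,1: acc=35; fwd→5 fwd↓35
  step 2 · PE0,1: acc=28; fwd→4 fwd↓28
Under OS (2×2), PE[0][1]:
  step 0 · PE0,1: acc=0; fwd→0 fwd↓0
  step 1 · PE0,1: acc=35; fwd→5 fwd↓7
  step 2 · PE0,1: acc=51; fwd→4 fwd↓4
Under RS (2×3), PE[0][1]:
  step 0 · PE0,1: acc=0; fwd→0 fwd↓0
  step 1 · PE0,1: acc=61; fwd→61 fwd↓4
  step 2 · PE0,1: acc=51; fwd→51 fwd↓4

dataflow = WS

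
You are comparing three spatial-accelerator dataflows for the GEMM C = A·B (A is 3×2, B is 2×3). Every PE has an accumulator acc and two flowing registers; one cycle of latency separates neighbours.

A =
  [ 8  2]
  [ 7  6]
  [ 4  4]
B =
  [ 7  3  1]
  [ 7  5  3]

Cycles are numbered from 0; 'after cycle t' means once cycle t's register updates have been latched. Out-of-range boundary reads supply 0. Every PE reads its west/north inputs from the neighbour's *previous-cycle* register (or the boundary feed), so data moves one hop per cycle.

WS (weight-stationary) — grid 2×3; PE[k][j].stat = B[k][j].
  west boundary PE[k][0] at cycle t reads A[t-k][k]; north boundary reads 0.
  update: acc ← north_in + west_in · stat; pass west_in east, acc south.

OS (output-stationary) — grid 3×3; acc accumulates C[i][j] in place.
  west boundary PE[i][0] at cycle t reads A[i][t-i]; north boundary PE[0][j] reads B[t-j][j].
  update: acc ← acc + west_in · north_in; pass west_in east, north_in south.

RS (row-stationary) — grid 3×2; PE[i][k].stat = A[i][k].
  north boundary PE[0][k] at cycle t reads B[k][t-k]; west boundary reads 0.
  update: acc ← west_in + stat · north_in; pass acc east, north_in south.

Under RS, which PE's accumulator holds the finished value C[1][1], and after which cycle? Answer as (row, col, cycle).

RS: C[1][1] accumulates in PE[1][1]:
  t=0 PE[1][1]: acc=0 h=0 v=0
  t=1 PE[1][1]: acc=0 h=0 v=0
  t=2 PE[1][1]: acc=91 h=91 v=7
  t=3 PE[1][1]: acc=51 h=51 v=5

(row, col, cycle) = (1, 1, 3)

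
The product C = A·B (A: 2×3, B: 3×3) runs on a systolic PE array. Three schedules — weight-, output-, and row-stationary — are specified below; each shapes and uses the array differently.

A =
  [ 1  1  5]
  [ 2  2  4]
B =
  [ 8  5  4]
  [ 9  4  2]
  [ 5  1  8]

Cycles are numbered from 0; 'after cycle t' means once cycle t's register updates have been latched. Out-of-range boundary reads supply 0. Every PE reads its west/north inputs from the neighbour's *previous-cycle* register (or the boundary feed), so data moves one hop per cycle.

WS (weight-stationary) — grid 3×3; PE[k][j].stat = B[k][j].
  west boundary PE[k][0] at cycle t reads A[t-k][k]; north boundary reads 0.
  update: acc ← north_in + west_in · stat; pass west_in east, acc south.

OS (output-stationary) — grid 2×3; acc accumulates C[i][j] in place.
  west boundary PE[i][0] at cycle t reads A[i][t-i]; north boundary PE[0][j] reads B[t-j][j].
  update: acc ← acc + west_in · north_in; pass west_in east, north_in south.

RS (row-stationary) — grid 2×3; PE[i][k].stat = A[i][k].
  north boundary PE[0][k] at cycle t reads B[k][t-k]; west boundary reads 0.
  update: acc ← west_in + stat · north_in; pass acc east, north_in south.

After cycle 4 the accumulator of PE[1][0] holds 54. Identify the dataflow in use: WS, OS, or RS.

dataflow = OS

Under WS (3×3), PE[1][0]:
  t=0 PE[1][0]: acc=0 h=0 v=0
  t=1 PE[1][0]: acc=17 h=1 v=17
  t=2 PE[1][0]: acc=34 h=2 v=34
  t=3 PE[1][0]: acc=0 h=0 v=0
  t=4 PE[1][0]: acc=0 h=0 v=0
Under OS (2×3), PE[1][0]:
  t=0 PE[1][0]: acc=0 h=0 v=0
  t=1 PE[1][0]: acc=16 h=2 v=8
  t=2 PE[1][0]: acc=34 h=2 v=9
  t=3 PE[1][0]: acc=54 h=4 v=5
  t=4 PE[1][0]: acc=54 h=0 v=0
Under RS (2×3), PE[1][0]:
  t=0 PE[1][0]: acc=0 h=0 v=0
  t=1 PE[1][0]: acc=16 h=16 v=8
  t=2 PE[1][0]: acc=10 h=10 v=5
  t=3 PE[1][0]: acc=8 h=8 v=4
  t=4 PE[1][0]: acc=0 h=0 v=0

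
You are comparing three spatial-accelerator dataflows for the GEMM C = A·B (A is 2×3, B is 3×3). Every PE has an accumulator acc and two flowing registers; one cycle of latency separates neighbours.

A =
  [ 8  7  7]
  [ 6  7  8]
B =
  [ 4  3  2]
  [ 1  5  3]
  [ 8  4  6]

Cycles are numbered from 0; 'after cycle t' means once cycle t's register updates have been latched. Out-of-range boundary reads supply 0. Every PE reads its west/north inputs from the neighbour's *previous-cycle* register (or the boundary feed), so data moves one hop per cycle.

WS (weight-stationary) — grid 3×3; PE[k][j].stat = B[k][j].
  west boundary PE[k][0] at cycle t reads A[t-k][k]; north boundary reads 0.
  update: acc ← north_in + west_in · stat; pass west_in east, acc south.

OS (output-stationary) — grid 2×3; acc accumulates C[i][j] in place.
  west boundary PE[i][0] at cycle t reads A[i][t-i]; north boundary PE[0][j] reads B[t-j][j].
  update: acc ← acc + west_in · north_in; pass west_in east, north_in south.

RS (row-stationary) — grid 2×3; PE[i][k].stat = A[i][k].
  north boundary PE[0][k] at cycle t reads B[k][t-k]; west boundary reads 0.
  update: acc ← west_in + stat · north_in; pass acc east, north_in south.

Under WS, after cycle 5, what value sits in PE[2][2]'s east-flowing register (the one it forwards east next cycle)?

register = 8

Tracing WS — 3×3 array, target PE[2][2]:
  t=0 PE[1][2]: acc=0 h=0 v=0
  t=0 PE[2][1]: acc=0 h=0 v=0
  t=0 PE[2][2]: acc=0 h=0 v=0
  t=1 PE[1][2]: acc=0 h=0 v=0
  t=1 PE[2][1]: acc=0 h=0 v=0
  t=1 PE[2][2]: acc=0 h=0 v=0
  t=2 PE[1][2]: acc=0 h=0 v=0
  t=2 PE[2][1]: acc=0 h=0 v=0
  t=2 PE[2][2]: acc=0 h=0 v=0
  t=3 PE[1][2]: acc=37 h=7 v=37
  t=3 PE[2][1]: acc=87 h=7 v=87
  t=3 PE[2][2]: acc=0 h=0 v=0
  t=4 PE[1][2]: acc=33 h=7 v=33
  t=4 PE[2][1]: acc=85 h=8 v=85
  t=4 PE[2][2]: acc=79 h=7 v=79
  t=5 PE[1][2]: acc=0 h=0 v=0
  t=5 PE[2][1]: acc=0 h=0 v=0
  t=5 PE[2][2]: acc=81 h=8 v=81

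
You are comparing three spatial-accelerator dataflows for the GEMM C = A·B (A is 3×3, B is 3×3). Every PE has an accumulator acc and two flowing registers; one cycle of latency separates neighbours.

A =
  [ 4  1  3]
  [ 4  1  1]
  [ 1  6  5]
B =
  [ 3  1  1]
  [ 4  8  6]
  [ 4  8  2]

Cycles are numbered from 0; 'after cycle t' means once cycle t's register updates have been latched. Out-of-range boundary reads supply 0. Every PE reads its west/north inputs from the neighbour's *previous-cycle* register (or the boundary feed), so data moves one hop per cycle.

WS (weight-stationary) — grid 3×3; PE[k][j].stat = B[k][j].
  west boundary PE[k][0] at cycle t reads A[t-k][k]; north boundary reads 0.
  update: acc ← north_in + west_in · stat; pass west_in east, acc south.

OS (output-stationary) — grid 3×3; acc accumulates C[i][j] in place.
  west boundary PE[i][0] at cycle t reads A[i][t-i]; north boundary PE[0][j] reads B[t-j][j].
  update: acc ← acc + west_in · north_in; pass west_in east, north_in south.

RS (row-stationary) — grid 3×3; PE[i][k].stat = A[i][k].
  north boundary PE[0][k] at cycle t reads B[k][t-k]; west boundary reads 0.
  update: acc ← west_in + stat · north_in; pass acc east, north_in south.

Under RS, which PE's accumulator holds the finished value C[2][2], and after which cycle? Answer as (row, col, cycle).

RS: C[2][2] accumulates in PE[2][2]:
  step 0 · PE2,2: acc=0; fwd→0 fwd↓0
  step 1 · PE2,2: acc=0; fwd→0 fwd↓0
  step 2 · PE2,2: acc=0; fwd→0 fwd↓0
  step 3 · PE2,2: acc=0; fwd→0 fwd↓0
  step 4 · PE2,2: acc=47; fwd→47 fwd↓4
  step 5 · PE2,2: acc=89; fwd→89 fwd↓8
  step 6 · PE2,2: acc=47; fwd→47 fwd↓2

(row, col, cycle) = (2, 2, 6)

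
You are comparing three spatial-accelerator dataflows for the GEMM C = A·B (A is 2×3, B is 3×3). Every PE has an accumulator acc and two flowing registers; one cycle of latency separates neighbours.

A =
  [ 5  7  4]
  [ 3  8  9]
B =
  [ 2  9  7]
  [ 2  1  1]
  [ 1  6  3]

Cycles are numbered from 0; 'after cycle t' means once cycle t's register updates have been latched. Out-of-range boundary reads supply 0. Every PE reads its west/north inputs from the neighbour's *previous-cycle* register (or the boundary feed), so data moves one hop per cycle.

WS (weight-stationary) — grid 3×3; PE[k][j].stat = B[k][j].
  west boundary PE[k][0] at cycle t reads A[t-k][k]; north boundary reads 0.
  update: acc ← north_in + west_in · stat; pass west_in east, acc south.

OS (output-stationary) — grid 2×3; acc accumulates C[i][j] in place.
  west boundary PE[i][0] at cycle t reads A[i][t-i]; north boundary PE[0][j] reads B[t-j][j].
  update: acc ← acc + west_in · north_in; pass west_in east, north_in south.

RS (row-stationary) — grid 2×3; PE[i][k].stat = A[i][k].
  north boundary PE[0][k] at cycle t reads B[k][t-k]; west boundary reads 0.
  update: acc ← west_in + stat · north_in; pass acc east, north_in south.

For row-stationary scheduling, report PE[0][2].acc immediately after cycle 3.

RS (2×3). Following PE[0][2] plus its west/north inputs:
  @0  [0,1]  acc 0  |  →0  ↓0
  @0  [0,2]  acc 0  |  →0  ↓0
  @1  [0,1]  acc 24  |  →24  ↓2
  @1  [0,2]  acc 0  |  →0  ↓0
  @2  [0,1]  acc 52  |  →52  ↓1
  @2  [0,2]  acc 28  |  →28  ↓1
  @3  [0,1]  acc 42  |  →42  ↓1
  @3  [0,2]  acc 76  |  →76  ↓6

PE[0][2].acc = 76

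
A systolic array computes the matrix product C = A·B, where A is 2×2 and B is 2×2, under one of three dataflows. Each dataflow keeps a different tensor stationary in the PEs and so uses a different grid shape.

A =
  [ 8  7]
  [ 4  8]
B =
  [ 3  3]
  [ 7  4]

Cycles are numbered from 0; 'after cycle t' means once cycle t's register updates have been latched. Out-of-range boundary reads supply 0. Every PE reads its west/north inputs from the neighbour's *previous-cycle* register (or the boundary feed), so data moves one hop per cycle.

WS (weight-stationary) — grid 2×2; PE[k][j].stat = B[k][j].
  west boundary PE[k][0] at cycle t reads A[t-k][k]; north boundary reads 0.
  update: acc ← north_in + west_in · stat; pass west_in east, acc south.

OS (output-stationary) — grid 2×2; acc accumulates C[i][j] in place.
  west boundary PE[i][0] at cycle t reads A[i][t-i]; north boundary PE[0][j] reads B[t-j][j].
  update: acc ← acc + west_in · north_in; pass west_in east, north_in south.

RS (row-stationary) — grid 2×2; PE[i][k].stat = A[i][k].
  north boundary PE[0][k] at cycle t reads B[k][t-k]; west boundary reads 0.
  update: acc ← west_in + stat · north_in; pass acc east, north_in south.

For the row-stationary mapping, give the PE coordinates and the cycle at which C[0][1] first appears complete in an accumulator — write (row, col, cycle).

Under RS, C[0][1] lands at PE[0][1]:
  step 0 · PE0,1: acc=0; fwd→0 fwd↓0
  step 1 · PE0,1: acc=73; fwd→73 fwd↓7
  step 2 · PE0,1: acc=52; fwd→52 fwd↓4

(row, col, cycle) = (0, 1, 2)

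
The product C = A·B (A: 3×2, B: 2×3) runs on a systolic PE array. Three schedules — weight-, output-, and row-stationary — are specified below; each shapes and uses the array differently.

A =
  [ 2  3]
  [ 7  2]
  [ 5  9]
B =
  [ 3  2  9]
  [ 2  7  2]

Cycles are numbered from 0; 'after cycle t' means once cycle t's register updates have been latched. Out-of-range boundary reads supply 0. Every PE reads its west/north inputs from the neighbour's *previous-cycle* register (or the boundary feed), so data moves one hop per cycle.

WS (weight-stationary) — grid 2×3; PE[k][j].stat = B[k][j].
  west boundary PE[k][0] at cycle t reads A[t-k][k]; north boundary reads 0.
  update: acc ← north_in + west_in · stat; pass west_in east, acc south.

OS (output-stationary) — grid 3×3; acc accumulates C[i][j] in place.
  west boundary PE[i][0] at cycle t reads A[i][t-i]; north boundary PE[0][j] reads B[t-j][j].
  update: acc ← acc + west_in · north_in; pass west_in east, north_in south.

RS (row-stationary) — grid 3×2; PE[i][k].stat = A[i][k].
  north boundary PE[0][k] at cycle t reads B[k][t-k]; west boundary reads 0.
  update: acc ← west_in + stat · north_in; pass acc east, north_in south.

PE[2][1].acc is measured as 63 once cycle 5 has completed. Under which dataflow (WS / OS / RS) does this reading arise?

dataflow = RS

WS: PE[2][1] is outside its 2×3 grid.
OS (3×3 grid), PE[2][1]:
  0: (2,1).acc=0  regs=<0,0>
  1: (2,1).acc=0  regs=<0,0>
  2: (2,1).acc=0  regs=<0,0>
  3: (2,1).acc=10  regs=<5,2>
  4: (2,1).acc=73  regs=<9,7>
  5: (2,1).acc=73  regs=<0,0>
RS (3×2 grid), PE[2][1]:
  0: (2,1).acc=0  regs=<0,0>
  1: (2,1).acc=0  regs=<0,0>
  2: (2,1).acc=0  regs=<0,0>
  3: (2,1).acc=33  regs=<33,2>
  4: (2,1).acc=73  regs=<73,7>
  5: (2,1).acc=63  regs=<63,2>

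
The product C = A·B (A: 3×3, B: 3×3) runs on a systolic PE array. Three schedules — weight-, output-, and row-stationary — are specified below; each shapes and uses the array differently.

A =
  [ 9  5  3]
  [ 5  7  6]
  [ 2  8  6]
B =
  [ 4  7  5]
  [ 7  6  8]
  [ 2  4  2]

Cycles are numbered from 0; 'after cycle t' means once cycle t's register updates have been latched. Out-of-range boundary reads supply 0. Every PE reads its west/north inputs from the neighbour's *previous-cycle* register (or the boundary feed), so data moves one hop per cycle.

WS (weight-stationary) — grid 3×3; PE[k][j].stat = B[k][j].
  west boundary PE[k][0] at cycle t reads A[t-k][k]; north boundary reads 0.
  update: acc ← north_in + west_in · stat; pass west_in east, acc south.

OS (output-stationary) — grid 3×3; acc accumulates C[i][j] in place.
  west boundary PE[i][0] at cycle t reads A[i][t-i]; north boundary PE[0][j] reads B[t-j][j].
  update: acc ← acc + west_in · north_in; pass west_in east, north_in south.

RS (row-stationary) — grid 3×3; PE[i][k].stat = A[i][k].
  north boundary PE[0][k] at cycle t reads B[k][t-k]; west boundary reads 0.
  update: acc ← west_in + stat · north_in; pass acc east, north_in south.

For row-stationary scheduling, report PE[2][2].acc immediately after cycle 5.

RS 3×3: PE[2][2] cycle-by-cycle (with neighbour feeds):
  cycle 0: PE[1][2] → acc 0, east 0, south 0
  cycle 0: PE[2][1] → acc 0, east 0, south 0
  cycle 0: PE[2][2] → acc 0, east 0, south 0
  cycle 1: PE[1][2] → acc 0, east 0, south 0
  cycle 1: PE[2][1] → acc 0, east 0, south 0
  cycle 1: PE[2][2] → acc 0, east 0, south 0
  cycle 2: PE[1][2] → acc 0, east 0, south 0
  cycle 2: PE[2][1] → acc 0, east 0, south 0
  cycle 2: PE[2][2] → acc 0, east 0, south 0
  cycle 3: PE[1][2] → acc 81, east 81, south 2
  cycle 3: PE[2][1] → acc 64, east 64, south 7
  cycle 3: PE[2][2] → acc 0, east 0, south 0
  cycle 4: PE[1][2] → acc 101, east 101, south 4
  cycle 4: PE[2][1] → acc 62, east 62, south 6
  cycle 4: PE[2][2] → acc 76, east 76, south 2
  cycle 5: PE[1][2] → acc 93, east 93, south 2
  cycle 5: PE[2][1] → acc 74, east 74, south 8
  cycle 5: PE[2][2] → acc 86, east 86, south 4

PE[2][2].acc = 86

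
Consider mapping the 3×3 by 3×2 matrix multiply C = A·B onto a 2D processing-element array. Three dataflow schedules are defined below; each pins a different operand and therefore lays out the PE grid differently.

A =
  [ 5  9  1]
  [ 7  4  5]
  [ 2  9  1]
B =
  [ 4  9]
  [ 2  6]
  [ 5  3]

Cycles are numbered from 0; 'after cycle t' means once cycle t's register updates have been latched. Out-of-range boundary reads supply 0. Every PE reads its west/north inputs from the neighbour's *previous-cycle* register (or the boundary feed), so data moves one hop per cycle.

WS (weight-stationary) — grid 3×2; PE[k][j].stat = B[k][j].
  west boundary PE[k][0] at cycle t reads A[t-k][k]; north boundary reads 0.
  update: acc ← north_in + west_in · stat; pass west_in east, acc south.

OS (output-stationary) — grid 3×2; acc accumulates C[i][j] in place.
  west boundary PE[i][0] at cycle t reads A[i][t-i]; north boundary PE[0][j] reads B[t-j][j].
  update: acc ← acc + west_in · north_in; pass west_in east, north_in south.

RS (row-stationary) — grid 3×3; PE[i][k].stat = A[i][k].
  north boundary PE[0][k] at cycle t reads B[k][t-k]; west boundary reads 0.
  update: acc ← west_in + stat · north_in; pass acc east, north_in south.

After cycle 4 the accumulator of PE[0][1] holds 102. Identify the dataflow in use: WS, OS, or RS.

WS (3×2 grid), PE[0][1]:
  after 0 — PE[0][1] acc=0, pass-E 0, pass-S 0
  after 1 — PE[0][1] acc=45, pass-E 5, pass-S 45
  after 2 — PE[0][1] acc=63, pass-E 7, pass-S 63
  after 3 — PE[0][1] acc=18, pass-E 2, pass-S 18
  after 4 — PE[0][1] acc=0, pass-E 0, pass-S 0
OS (3×2 grid), PE[0][1]:
  after 0 — PE[0][1] acc=0, pass-E 0, pass-S 0
  after 1 — PE[0][1] acc=45, pass-E 5, pass-S 9
  after 2 — PE[0][1] acc=99, pass-E 9, pass-S 6
  after 3 — PE[0][1] acc=102, pass-E 1, pass-S 3
  after 4 — PE[0][1] acc=102, pass-E 0, pass-S 0
RS (3×3 grid), PE[0][1]:
  after 0 — PE[0][1] acc=0, pass-E 0, pass-S 0
  after 1 — PE[0][1] acc=38, pass-E 38, pass-S 2
  after 2 — PE[0][1] acc=99, pass-E 99, pass-S 6
  after 3 — PE[0][1] acc=0, pass-E 0, pass-S 0
  after 4 — PE[0][1] acc=0, pass-E 0, pass-S 0

dataflow = OS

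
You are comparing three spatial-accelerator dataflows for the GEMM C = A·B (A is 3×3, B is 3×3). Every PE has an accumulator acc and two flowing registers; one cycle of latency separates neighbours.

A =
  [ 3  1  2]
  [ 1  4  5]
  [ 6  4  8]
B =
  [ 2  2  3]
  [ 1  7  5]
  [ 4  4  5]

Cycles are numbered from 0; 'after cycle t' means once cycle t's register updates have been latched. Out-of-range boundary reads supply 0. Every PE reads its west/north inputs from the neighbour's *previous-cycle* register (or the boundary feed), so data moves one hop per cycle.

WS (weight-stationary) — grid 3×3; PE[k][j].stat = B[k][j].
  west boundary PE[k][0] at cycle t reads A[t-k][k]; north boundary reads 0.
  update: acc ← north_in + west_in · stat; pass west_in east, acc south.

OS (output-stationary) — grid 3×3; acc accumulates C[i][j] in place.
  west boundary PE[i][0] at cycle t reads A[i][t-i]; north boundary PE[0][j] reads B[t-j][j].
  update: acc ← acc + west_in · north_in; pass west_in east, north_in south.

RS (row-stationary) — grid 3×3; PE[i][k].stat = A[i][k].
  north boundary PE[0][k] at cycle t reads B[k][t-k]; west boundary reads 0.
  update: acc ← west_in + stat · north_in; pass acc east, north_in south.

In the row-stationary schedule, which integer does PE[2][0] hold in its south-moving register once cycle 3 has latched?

Tracing RS — 3×3 array, target PE[2][0]:
  after 0 — PE[1][0] acc=0, pass-E 0, pass-S 0
  after 0 — PE[2][0] acc=0, pass-E 0, pass-S 0
  after 1 — PE[1][0] acc=2, pass-E 2, pass-S 2
  after 1 — PE[2][0] acc=0, pass-E 0, pass-S 0
  after 2 — PE[1][0] acc=2, pass-E 2, pass-S 2
  after 2 — PE[2][0] acc=12, pass-E 12, pass-S 2
  after 3 — PE[1][0] acc=3, pass-E 3, pass-S 3
  after 3 — PE[2][0] acc=12, pass-E 12, pass-S 2

register = 2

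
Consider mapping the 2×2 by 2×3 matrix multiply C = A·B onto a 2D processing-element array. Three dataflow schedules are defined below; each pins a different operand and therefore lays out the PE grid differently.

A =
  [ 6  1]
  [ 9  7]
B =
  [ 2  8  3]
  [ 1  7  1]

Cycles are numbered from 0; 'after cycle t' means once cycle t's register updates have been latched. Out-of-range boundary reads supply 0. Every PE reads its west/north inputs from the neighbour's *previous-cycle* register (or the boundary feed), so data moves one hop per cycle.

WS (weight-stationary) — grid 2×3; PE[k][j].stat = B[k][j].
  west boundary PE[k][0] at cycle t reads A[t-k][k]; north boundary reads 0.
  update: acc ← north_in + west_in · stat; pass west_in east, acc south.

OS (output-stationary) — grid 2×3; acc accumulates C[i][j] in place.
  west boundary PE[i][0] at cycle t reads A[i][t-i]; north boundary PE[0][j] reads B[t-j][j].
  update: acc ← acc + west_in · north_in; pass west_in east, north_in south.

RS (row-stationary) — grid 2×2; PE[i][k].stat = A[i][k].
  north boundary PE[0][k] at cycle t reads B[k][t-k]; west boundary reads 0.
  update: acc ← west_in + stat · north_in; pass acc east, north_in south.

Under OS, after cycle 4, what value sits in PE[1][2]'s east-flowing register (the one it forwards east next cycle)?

OS on a 2×3 grid — tracing PE[1][2] and its feeders:
  after 0 — PE[0][2] acc=0, pass-E 0, pass-S 0
  after 0 — PE[1][1] acc=0, pass-E 0, pass-S 0
  after 0 — PE[1][2] acc=0, pass-E 0, pass-S 0
  after 1 — PE[0][2] acc=0, pass-E 0, pass-S 0
  after 1 — PE[1][1] acc=0, pass-E 0, pass-S 0
  after 1 — PE[1][2] acc=0, pass-E 0, pass-S 0
  after 2 — PE[0][2] acc=18, pass-E 6, pass-S 3
  after 2 — PE[1][1] acc=72, pass-E 9, pass-S 8
  after 2 — PE[1][2] acc=0, pass-E 0, pass-S 0
  after 3 — PE[0][2] acc=19, pass-E 1, pass-S 1
  after 3 — PE[1][1] acc=121, pass-E 7, pass-S 7
  after 3 — PE[1][2] acc=27, pass-E 9, pass-S 3
  after 4 — PE[0][2] acc=19, pass-E 0, pass-S 0
  after 4 — PE[1][1] acc=121, pass-E 0, pass-S 0
  after 4 — PE[1][2] acc=34, pass-E 7, pass-S 1

register = 7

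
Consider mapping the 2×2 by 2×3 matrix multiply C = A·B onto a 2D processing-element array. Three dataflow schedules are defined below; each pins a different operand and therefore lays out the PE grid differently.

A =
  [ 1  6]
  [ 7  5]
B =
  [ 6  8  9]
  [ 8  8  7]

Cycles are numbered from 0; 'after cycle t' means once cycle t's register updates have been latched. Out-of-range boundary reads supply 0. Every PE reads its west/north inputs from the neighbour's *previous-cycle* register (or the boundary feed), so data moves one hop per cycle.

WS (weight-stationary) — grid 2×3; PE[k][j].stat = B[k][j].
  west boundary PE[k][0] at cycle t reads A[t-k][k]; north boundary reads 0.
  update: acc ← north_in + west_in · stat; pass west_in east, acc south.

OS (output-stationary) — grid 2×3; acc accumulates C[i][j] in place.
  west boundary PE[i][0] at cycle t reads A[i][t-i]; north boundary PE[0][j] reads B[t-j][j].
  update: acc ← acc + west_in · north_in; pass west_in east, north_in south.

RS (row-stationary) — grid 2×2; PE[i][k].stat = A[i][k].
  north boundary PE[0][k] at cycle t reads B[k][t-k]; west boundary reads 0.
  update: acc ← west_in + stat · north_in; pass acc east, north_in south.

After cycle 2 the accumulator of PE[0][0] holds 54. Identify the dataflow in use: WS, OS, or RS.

dataflow = OS

Under WS (2×3), PE[0][0]:
  after 0 — PE[0][0] acc=6, pass-E 1, pass-S 6
  after 1 — PE[0][0] acc=42, pass-E 7, pass-S 42
  after 2 — PE[0][0] acc=0, pass-E 0, pass-S 0
Under OS (2×3), PE[0][0]:
  after 0 — PE[0][0] acc=6, pass-E 1, pass-S 6
  after 1 — PE[0][0] acc=54, pass-E 6, pass-S 8
  after 2 — PE[0][0] acc=54, pass-E 0, pass-S 0
Under RS (2×2), PE[0][0]:
  after 0 — PE[0][0] acc=6, pass-E 6, pass-S 6
  after 1 — PE[0][0] acc=8, pass-E 8, pass-S 8
  after 2 — PE[0][0] acc=9, pass-E 9, pass-S 9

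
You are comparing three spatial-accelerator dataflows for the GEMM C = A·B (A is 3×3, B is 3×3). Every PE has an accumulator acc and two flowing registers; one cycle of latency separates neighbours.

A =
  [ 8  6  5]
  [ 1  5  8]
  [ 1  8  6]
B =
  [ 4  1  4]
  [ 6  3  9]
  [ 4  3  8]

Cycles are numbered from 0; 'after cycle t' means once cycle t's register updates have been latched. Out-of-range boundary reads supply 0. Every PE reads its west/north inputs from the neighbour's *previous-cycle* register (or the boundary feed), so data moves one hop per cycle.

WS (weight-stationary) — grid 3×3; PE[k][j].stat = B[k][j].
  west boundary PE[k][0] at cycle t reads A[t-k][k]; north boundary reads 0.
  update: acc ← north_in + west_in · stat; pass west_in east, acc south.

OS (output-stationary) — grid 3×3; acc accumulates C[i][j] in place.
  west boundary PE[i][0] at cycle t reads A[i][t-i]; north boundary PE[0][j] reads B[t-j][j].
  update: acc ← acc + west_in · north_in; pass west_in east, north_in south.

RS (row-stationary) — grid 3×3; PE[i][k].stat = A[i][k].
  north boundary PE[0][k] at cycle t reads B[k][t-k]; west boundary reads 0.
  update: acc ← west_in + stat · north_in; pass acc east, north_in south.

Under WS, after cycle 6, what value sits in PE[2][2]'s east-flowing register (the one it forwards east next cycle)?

Tracing WS — 3×3 array, target PE[2][2]:
  after 0 — PE[1][2] acc=0, pass-E 0, pass-S 0
  after 0 — PE[2][1] acc=0, pass-E 0, pass-S 0
  after 0 — PE[2][2] acc=0, pass-E 0, pass-S 0
  after 1 — PE[1][2] acc=0, pass-E 0, pass-S 0
  after 1 — PE[2][1] acc=0, pass-E 0, pass-S 0
  after 1 — PE[2][2] acc=0, pass-E 0, pass-S 0
  after 2 — PE[1][2] acc=0, pass-E 0, pass-S 0
  after 2 — PE[2][1] acc=0, pass-E 0, pass-S 0
  after 2 — PE[2][2] acc=0, pass-E 0, pass-S 0
  after 3 — PE[1][2] acc=86, pass-E 6, pass-S 86
  after 3 — PE[2][1] acc=41, pass-E 5, pass-S 41
  after 3 — PE[2][2] acc=0, pass-E 0, pass-S 0
  after 4 — PE[1][2] acc=49, pass-E 5, pass-S 49
  after 4 — PE[2][1] acc=40, pass-E 8, pass-S 40
  after 4 — PE[2][2] acc=126, pass-E 5, pass-S 126
  after 5 — PE[1][2] acc=76, pass-E 8, pass-S 76
  after 5 — PE[2][1] acc=43, pass-E 6, pass-S 43
  after 5 — PE[2][2] acc=113, pass-E 8, pass-S 113
  after 6 — PE[1][2] acc=0, pass-E 0, pass-S 0
  after 6 — PE[2][1] acc=0, pass-E 0, pass-S 0
  after 6 — PE[2][2] acc=124, pass-E 6, pass-S 124

register = 6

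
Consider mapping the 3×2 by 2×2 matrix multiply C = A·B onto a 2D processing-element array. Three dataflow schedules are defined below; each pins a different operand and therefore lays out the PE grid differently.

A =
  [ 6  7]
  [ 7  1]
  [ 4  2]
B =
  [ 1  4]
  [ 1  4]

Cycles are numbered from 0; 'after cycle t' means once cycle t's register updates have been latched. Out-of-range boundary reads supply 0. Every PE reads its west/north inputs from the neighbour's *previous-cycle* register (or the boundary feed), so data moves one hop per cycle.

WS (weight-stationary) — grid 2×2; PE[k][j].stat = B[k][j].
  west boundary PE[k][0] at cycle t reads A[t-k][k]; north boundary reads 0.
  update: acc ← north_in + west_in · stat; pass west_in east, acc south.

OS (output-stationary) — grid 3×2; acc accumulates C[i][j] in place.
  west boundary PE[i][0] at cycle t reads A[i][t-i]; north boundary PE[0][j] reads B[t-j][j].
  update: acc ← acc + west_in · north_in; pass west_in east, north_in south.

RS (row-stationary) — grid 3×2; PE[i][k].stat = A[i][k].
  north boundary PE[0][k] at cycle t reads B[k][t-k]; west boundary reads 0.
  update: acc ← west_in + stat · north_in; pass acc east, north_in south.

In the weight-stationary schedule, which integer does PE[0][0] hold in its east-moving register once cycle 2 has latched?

register = 4

WS (2×2). Following PE[0][0] plus its west/north inputs:
  @0  [0,0]  acc 6  |  →6  ↓6
  @1  [0,0]  acc 7  |  →7  ↓7
  @2  [0,0]  acc 4  |  →4  ↓4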